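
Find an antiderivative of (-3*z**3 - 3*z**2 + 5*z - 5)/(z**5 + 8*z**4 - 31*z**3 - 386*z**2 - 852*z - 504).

-191*log(z - 7)/2028 + log(z + 1)/20 - log(z + 2)/48 + 879*log(z + 6)/13520 + 101/(52*z + 312) + C

Factor the denominator: (z - 7)*(z + 1)*(z + 2)*(z + 6)**2.
Partial-fraction decomposition: 879/(13520*(z + 6)) - 101/(52*(z + 6)**2) - 1/(48*(z + 2)) + 1/(20*(z + 1)) - 191/(2028*(z - 7)).
Integrate each term; A/(z−a) gives A·log|z−a|; A/(z−a)² gives −A/(z−a).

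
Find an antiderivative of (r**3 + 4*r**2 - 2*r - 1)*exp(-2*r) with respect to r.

(-4*r**3 - 22*r**2 - 14*r - 3)*exp(-2*r)/8 + C

Use integration by parts with u = r**3 + 4*r**2 - 2*r - 1, dv = exp(-2*r) dr, so v = -exp(-2*r)/2.
Apply parts 3 times (tabular method): alternate signs, differentiate u down to 0, integrate dv up.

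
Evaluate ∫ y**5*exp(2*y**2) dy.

Let u = y², du = 2y dy; rewrite as (1/2)∫ u^2·exp(2u) du.
Now integrate by parts 2 times.

(2*y**4 - 2*y**2 + 1)*exp(2*y**2)/8 + C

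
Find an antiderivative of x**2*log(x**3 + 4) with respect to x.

x**3*log(x**3 + 4)/3 - x**3/3 + 4*log(x**3 + 4)/3 + C

Let u = x**3 + 4, so du = (3*x**2) dx.
The integral becomes (1/3)·∫ log(u) du; integrate by parts with u′=log(u), dv′=du.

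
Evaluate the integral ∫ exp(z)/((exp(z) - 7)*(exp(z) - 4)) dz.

Let u = e^z, du = e^z dz.
The integral becomes ∫ du/((u-4)(u-7)); decompose into partial fractions.

log(exp(z) - 7)/3 - log(exp(z) - 4)/3 + C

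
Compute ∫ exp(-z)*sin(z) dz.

-exp(-z)*sin(z)/2 - exp(-z)*cos(z)/2 + C

Let I denote the integral. Integrate by parts with u = sin(z), dv = exp(-z) dz, so v = -exp(-z): I = -exp(-z)*sin(z) + ∫ exp(-z)*cos(z) dz.
Apply parts again with u = cos(z), dv = exp(-z) dz: ∫ exp(-z)*cos(z) dz = -exp(-z)*cos(z) − I. Substituting back brings back I: I = -exp(-z)*sin(z) - exp(-z)*cos(z) − I.
Solving for I: (1 + 1)·I equals the remaining terms, so I = (1/2)·(-exp(-z)*sin(z) - exp(-z)*cos(z)).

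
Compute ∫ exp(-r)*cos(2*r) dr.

Let I denote the integral. Integrate by parts with u = cos(2*r), dv = exp(-r) dr, so v = -exp(-r): I = -exp(-r)*cos(2*r) − 2·∫ exp(-r)*sin(2*r) dr.
Apply parts again with u = sin(2*r), dv = exp(-r) dr: ∫ exp(-r)*sin(2*r) dr = -exp(-r)*sin(2*r) + 2·I. Substituting back brings back I: I = 2*exp(-r)*sin(2*r) - exp(-r)*cos(2*r) − 4·I.
Solving for I: (1 + 4)·I equals the remaining terms, so I = (1/5)·(2*exp(-r)*sin(2*r) - exp(-r)*cos(2*r)).

2*exp(-r)*sin(2*r)/5 - exp(-r)*cos(2*r)/5 + C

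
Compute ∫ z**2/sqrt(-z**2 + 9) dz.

Substitute z = 3·sin(θ), so dz = 3·cos(θ) dθ and the radical becomes sqrt(-z**2 + 9) = 3·cos(θ) by the Pythagorean identity.
Integrate the resulting trig expression in θ, then back-substitute θ = asin(z/3), sin(θ) = z/3, cos(θ) = sqrt(-z**2 + 9)/3 (absorbing any constant into C).

-z*sqrt(-z**2 + 9)/2 + 9*asin(z/3)/2 + C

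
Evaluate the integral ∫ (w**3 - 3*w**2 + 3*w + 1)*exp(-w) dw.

(-w**3 - 3*w - 4)*exp(-w) + C

Use integration by parts with u = w**3 - 3*w**2 + 3*w + 1, dv = exp(-w) dw, so v = -exp(-w).
Apply parts 3 times (tabular method): alternate signs, differentiate u down to 0, integrate dv up.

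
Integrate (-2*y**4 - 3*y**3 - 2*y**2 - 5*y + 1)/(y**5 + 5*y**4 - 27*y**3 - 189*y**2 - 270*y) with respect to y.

Factor the denominator: y*(y - 6)*(y + 3)**2*(y + 5).
Partial-fraction decomposition: -899/(220*(y + 5)) + 2639/(972*(y + 3)) - 83/(54*(y + 3)**2) - 3341/(5346*(y - 6)) - 1/(270*y).
Integrate each term; A/(y−a) gives A·log|y−a|; A/(y−a)² gives −A/(y−a).

-log(y)/270 - 3341*log(y - 6)/5346 + 2639*log(y + 3)/972 - 899*log(y + 5)/220 + 83/(54*y + 162) + C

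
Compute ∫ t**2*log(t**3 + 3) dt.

t**3*log(t**3 + 3)/3 - t**3/3 + log(t**3 + 3) + C

Let u = t**3 + 3, so du = (3*t**2) dt.
The integral becomes (1/3)·∫ log(u) du; integrate by parts with u′=log(u), dv′=du.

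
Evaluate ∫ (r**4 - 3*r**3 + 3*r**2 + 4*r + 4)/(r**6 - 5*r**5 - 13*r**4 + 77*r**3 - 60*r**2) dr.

-137*log(r)/900 + 349*log(r - 5)/1800 - 43*log(r - 3)/252 + 9*log(r - 1)/40 - 121*log(r + 4)/1260 + 1/(15*r) + C

Factor the denominator: r**2*(r - 5)*(r - 3)*(r - 1)*(r + 4).
Partial-fraction decomposition: -121/(1260*(r + 4)) + 9/(40*(r - 1)) - 43/(252*(r - 3)) + 349/(1800*(r - 5)) - 137/(900*r) - 1/(15*r**2).
Integrate each term; A/(r−a) gives A·log|r−a|; A/(r−a)² gives −A/(r−a).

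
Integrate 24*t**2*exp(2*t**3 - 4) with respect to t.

Let u = 2*t**3 - 4, so du = (6*t**2) dt.
Rewriting, the integral becomes 4·∫ e^u du = 4·e^u.
Substituting back, u = 2*t**3 - 4.

4*exp(2*t**3 - 4) + C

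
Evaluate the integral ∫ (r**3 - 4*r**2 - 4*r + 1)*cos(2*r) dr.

Use integration by parts with u = r**3 - 4*r**2 - 4*r + 1, dv = cos(2*r) dr, so v = sin(2*r)/2.
Apply parts 3 times (tabular method): alternate signs, differentiate u down to 0, integrate dv up.

r**3*sin(2*r)/2 - 2*r**2*sin(2*r) + 3*r**2*cos(2*r)/4 - 11*r*sin(2*r)/4 - 2*r*cos(2*r) + 3*sin(2*r)/2 - 11*cos(2*r)/8 + C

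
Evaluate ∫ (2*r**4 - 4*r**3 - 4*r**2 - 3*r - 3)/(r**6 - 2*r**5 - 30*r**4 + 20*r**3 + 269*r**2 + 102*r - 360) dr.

79*log(r - 5)/224 - 59*log(r - 4)/294 - log(r - 1)/48 - 17*log(r + 2)/42 + 429*log(r + 3)/1568 - 15/(14*r + 42) + C

Factor the denominator: (r - 5)*(r - 4)*(r - 1)*(r + 2)*(r + 3)**2.
Partial-fraction decomposition: 429/(1568*(r + 3)) + 15/(14*(r + 3)**2) - 17/(42*(r + 2)) - 1/(48*(r - 1)) - 59/(294*(r - 4)) + 79/(224*(r - 5)).
Integrate each term; A/(r−a) gives A·log|r−a|; A/(r−a)² gives −A/(r−a).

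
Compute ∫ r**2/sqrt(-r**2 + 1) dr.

-r*sqrt(-r**2 + 1)/2 + asin(r)/2 + C

Substitute r = sin(θ), so dr = cos(θ) dθ and the radical becomes sqrt(-r**2 + 1) = cos(θ) by the Pythagorean identity.
Integrate the resulting trig expression in θ, then back-substitute θ = asin(r), sin(θ) = r, cos(θ) = sqrt(-r**2 + 1) (absorbing any constant into C).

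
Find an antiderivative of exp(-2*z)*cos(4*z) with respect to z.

exp(-2*z)*sin(4*z)/5 - exp(-2*z)*cos(4*z)/10 + C

Let I denote the integral. Integrate by parts with u = cos(4*z), dv = exp(-2*z) dz, so v = -exp(-2*z)/2: I = -exp(-2*z)*cos(4*z)/2 − 2·∫ exp(-2*z)*sin(4*z) dz.
Apply parts again with u = sin(4*z), dv = exp(-2*z) dz: ∫ exp(-2*z)*sin(4*z) dz = -exp(-2*z)*sin(4*z)/2 + 2·I. Substituting back brings back I: I = exp(-2*z)*sin(4*z) - exp(-2*z)*cos(4*z)/2 − 4·I.
Solving for I: (1 + 4)·I equals the remaining terms, so I = (1/5)·(exp(-2*z)*sin(4*z) - exp(-2*z)*cos(4*z)/2).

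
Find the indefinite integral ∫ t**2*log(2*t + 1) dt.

t**3*log(2*t + 1)/3 - t**3/9 + t**2/12 - t/12 + log(2*t + 1)/24 + C

Use integration by parts with u = log(2*t + 1), dv = t**2 dt.
Then du = 2/(2*t + 1) dt and v = t**3/3.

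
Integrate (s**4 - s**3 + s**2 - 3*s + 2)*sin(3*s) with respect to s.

Use integration by parts with u = s**4 - s**3 + s**2 - 3*s + 2, dv = sin(3*s) ds, so v = -cos(3*s)/3.
Apply parts 4 times (tabular method): alternate signs, differentiate u down to 0, integrate dv up.

-s**4*cos(3*s)/3 + 4*s**3*sin(3*s)/9 + s**3*cos(3*s)/3 - s**2*sin(3*s)/3 + s**2*cos(3*s)/9 - 2*s*sin(3*s)/27 + 7*s*cos(3*s)/9 - 7*sin(3*s)/27 - 56*cos(3*s)/81 + C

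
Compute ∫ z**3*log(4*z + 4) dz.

z**4*log(4*z + 4)/4 - z**4/16 + z**3/12 - z**2/8 + z/4 - log(z + 1)/4 + C

Use integration by parts with u = log(4*z + 4), dv = z**3 dz.
Then du = 4/(4*z + 4) dz and v = z**4/4.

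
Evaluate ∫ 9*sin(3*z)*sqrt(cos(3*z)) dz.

Let u = cos(3*z), so du = (-3*sin(3*z)) dz.
Rewriting, the integral becomes -3·∫ √u du = -3·(2/3)u^(3/2).
Substituting back, u = cos(3*z).

-2*cos(3*z)**(3/2) + C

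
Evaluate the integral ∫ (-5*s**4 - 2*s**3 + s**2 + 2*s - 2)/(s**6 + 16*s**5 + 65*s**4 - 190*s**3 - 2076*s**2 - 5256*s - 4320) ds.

Factor the denominator: (s - 5)*(s + 2)*(s + 3)*(s + 4)*(s + 6)**2.
Partial-fraction decomposition: -196811/(17424*(s + 6)) - 3013/(132*(s + 6)**2) + 191/(12*(s + 4)) - 175/(36*(s + 3)) + 33/(112*(s + 2)) - 557/(10164*(s - 5)).
Integrate each term; A/(s−a) gives A·log|s−a|; A/(s−a)² gives −A/(s−a).

-557*log(s - 5)/10164 + 33*log(s + 2)/112 - 175*log(s + 3)/36 + 191*log(s + 4)/12 - 196811*log(s + 6)/17424 + 3013/(132*s + 792) + C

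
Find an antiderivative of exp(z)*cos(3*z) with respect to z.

Let I denote the integral. Integrate by parts with u = cos(3*z), dv = exp(z) dz, so v = exp(z): I = exp(z)*cos(3*z) + 3·∫ exp(z)*sin(3*z) dz.
Apply parts again with u = sin(3*z), dv = exp(z) dz: ∫ exp(z)*sin(3*z) dz = exp(z)*sin(3*z) − 3·I. Substituting back brings back I: I = 3*exp(z)*sin(3*z) + exp(z)*cos(3*z) − 9·I.
Solving for I: (1 + 9)·I equals the remaining terms, so I = (1/10)·(3*exp(z)*sin(3*z) + exp(z)*cos(3*z)).

3*exp(z)*sin(3*z)/10 + exp(z)*cos(3*z)/10 + C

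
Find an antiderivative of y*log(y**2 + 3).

Let u = y**2 + 3, so du = (2*y) dy.
The integral becomes (1/2)·∫ log(u) du; integrate by parts with u′=log(u), dv′=du.

y**2*log(y**2 + 3)/2 - y**2/2 + 3*log(y**2 + 3)/2 + C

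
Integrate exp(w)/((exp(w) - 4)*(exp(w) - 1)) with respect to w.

log(exp(w) - 4)/3 - log(exp(w) - 1)/3 + C

Let u = e^w, du = e^w dw.
The integral becomes ∫ du/((u-4)(u-1)); decompose into partial fractions.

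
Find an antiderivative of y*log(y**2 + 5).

Let u = y**2 + 5, so du = (2*y) dy.
The integral becomes (1/2)·∫ log(u) du; integrate by parts with u′=log(u), dv′=du.

y**2*log(y**2 + 5)/2 - y**2/2 + 5*log(y**2 + 5)/2 + C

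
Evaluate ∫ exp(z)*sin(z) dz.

Let I denote the integral. Integrate by parts with u = sin(z), dv = exp(z) dz, so v = exp(z): I = exp(z)*sin(z) − ∫ exp(z)*cos(z) dz.
Apply parts again with u = cos(z), dv = exp(z) dz: ∫ exp(z)*cos(z) dz = exp(z)*cos(z) + I. Substituting back brings back I: I = exp(z)*sin(z) - exp(z)*cos(z) − I.
Solving for I: (1 + 1)·I equals the remaining terms, so I = (1/2)·(exp(z)*sin(z) - exp(z)*cos(z)).

exp(z)*sin(z)/2 - exp(z)*cos(z)/2 + C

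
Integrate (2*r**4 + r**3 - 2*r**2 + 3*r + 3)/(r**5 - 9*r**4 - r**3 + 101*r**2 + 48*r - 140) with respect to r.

Factor the denominator: (r - 7)*(r - 5)*(r - 1)*(r + 2)**2.
Partial-fraction decomposition: 2102/(11907*(r + 2)) - 13/(189*(r + 2)**2) + 7/(216*(r - 1)) - 1343/(392*(r - 5)) + 5071/(972*(r - 7)).
Integrate each term; A/(r−a) gives A·log|r−a|; A/(r−a)² gives −A/(r−a).

5071*log(r - 7)/972 - 1343*log(r - 5)/392 + 7*log(r - 1)/216 + 2102*log(r + 2)/11907 + 13/(189*r + 378) + C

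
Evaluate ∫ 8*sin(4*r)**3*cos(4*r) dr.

sin(4*r)**4/2 + C

Let u = sin(4*r), so du = (4*cos(4*r)) dr.
Rewriting, the integral becomes 2·∫ u^3 du = 2·u^4/4.
Substituting back, u = sin(4*r).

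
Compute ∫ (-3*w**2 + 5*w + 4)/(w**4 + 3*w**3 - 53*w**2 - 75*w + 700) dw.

Factor the denominator: (w - 5)*(w - 4)*(w + 5)*(w + 7).
Partial-fraction decomposition: 89/(132*(w + 7)) - 8/(15*(w + 5)) + 8/(33*(w - 4)) - 23/(60*(w - 5)).
Integrate each term: A/(w−a) contributes A·log|w−a|.

-23*log(w - 5)/60 + 8*log(w - 4)/33 - 8*log(w + 5)/15 + 89*log(w + 7)/132 + C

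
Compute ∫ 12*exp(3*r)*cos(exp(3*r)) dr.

4*sin(exp(3*r)) + C

Let u = exp(3*r), so du = (3*exp(3*r)) dr.
Rewriting, the integral becomes 4·∫ cos(u) du = 4·sin(u).
Substituting back, u = exp(3*r).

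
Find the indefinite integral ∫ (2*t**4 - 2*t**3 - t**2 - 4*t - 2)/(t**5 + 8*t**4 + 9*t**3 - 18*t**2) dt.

Factor the denominator: t**2*(t - 1)*(t + 3)*(t + 6).
Partial-fraction decomposition: 215/(54*(t + 6)) - 217/(108*(t + 3)) - 1/(4*(t - 1)) + 5/(18*t) + 1/(9*t**2).
Integrate each term; A/(t−a) gives A·log|t−a|; A/(t−a)² gives −A/(t−a).

5*log(t)/18 - log(t - 1)/4 - 217*log(t + 3)/108 + 215*log(t + 6)/54 - 1/(9*t) + C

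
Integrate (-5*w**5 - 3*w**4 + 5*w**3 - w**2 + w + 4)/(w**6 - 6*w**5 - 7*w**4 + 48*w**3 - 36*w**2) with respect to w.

-19*log(w)/108 - 20857*log(w - 6)/3240 + 83*log(w - 2)/40 + log(w - 1)/20 - 829*log(w + 3)/1620 + 1/(9*w) + C

Factor the denominator: w**2*(w - 6)*(w - 2)*(w - 1)*(w + 3).
Partial-fraction decomposition: -829/(1620*(w + 3)) + 1/(20*(w - 1)) + 83/(40*(w - 2)) - 20857/(3240*(w - 6)) - 19/(108*w) - 1/(9*w**2).
Integrate each term; A/(w−a) gives A·log|w−a|; A/(w−a)² gives −A/(w−a).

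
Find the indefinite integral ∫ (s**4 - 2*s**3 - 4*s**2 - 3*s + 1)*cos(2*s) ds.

s**4*sin(2*s)/2 - s**3*sin(2*s) + s**3*cos(2*s) - 7*s**2*sin(2*s)/2 - 3*s**2*cos(2*s)/2 - 7*s*cos(2*s)/2 + 9*sin(2*s)/4 + C

Use integration by parts with u = s**4 - 2*s**3 - 4*s**2 - 3*s + 1, dv = cos(2*s) ds, so v = sin(2*s)/2.
Apply parts 4 times (tabular method): alternate signs, differentiate u down to 0, integrate dv up.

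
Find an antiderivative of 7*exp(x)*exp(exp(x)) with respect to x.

7*exp(exp(x)) + C

Let u = exp(x), so du = (exp(x)) dx.
Rewriting, the integral becomes 7·∫ e^u du = 7·e^u.
Substituting back, u = exp(x).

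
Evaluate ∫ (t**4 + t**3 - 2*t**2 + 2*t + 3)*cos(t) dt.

t**4*sin(t) + t**3*sin(t) + 4*t**3*cos(t) - 14*t**2*sin(t) + 3*t**2*cos(t) - 4*t*sin(t) - 28*t*cos(t) + 31*sin(t) - 4*cos(t) + C

Use integration by parts with u = t**4 + t**3 - 2*t**2 + 2*t + 3, dv = cos(t) dt, so v = sin(t).
Apply parts 4 times (tabular method): alternate signs, differentiate u down to 0, integrate dv up.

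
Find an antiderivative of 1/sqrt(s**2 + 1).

Substitute s = tan(θ), so ds = sec(θ)^2 dθ and the radical becomes sqrt(s**2 + 1) = sec(θ) by the Pythagorean identity.
Integrate the resulting trig expression in θ, then back-substitute tan(θ) = s, sec(θ) = sqrt(s**2 + 1) (absorbing any constant into C).

log(s + sqrt(s**2 + 1)) + C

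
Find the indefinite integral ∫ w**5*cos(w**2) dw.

Let u = w², du = 2w dw; rewrite as (1/2)∫ u^2·cos(1u) du.
Now integrate by parts 2 times.

w**4*sin(w**2)/2 + w**2*cos(w**2) - sin(w**2) + C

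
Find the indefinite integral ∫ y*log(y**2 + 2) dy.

Let u = y**2 + 2, so du = (2*y) dy.
The integral becomes (1/2)·∫ log(u) du; integrate by parts with u′=log(u), dv′=du.

y**2*log(y**2 + 2)/2 - y**2/2 + log(y**2 + 2) + C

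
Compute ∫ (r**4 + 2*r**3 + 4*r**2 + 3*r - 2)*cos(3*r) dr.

Use integration by parts with u = r**4 + 2*r**3 + 4*r**2 + 3*r - 2, dv = cos(3*r) dr, so v = sin(3*r)/3.
Apply parts 4 times (tabular method): alternate signs, differentiate u down to 0, integrate dv up.

r**4*sin(3*r)/3 + 2*r**3*sin(3*r)/3 + 4*r**3*cos(3*r)/9 + 8*r**2*sin(3*r)/9 + 2*r**2*cos(3*r)/3 + 5*r*sin(3*r)/9 + 16*r*cos(3*r)/27 - 70*sin(3*r)/81 + 5*cos(3*r)/27 + C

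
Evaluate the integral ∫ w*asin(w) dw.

w**2*asin(w)/2 + w*sqrt(-w**2 + 1)/4 - asin(w)/4 + C

Use integration by parts with u = arcsin(w), dv = w dw.
Then du = 1/sqrt(-w**2 + 1) dw.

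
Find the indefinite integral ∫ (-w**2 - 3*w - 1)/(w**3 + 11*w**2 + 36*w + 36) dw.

Factor the denominator: (w + 2)*(w + 3)*(w + 6).
Partial-fraction decomposition: -19/(12*(w + 6)) + 1/(3*(w + 3)) + 1/(4*(w + 2)).
Integrate each term: A/(w−a) contributes A·log|w−a|.

log(w + 2)/4 + log(w + 3)/3 - 19*log(w + 6)/12 + C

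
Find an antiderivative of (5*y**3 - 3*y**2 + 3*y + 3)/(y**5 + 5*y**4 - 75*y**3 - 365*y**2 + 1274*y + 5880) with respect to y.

Factor the denominator: (y - 7)*(y - 5)*(y + 4)*(y + 6)*(y + 7).
Partial-fraction decomposition: -235/(63*(y + 7)) + 1203/(286*(y + 6)) - 377/(594*(y + 4)) - 71/(297*(y - 5)) + 398/(1001*(y - 7)).
Integrate each term: A/(y−a) contributes A·log|y−a|.

398*log(y - 7)/1001 - 71*log(y - 5)/297 - 377*log(y + 4)/594 + 1203*log(y + 6)/286 - 235*log(y + 7)/63 + C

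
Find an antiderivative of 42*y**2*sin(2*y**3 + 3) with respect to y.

Let u = 2*y**3 + 3, so du = (6*y**2) dy.
Rewriting, the integral becomes 7·∫ sin(u) du = 7·-cos(u).
Substituting back, u = 2*y**3 + 3.

-7*cos(2*y**3 + 3) + C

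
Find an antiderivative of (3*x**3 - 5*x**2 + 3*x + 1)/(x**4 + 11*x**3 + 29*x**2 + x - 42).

log(x - 1)/48 + 49*log(x + 2)/15 - 67*log(x + 3)/8 + 647*log(x + 7)/80 + C

Factor the denominator: (x - 1)*(x + 2)*(x + 3)*(x + 7).
Partial-fraction decomposition: 647/(80*(x + 7)) - 67/(8*(x + 3)) + 49/(15*(x + 2)) + 1/(48*(x - 1)).
Integrate each term: A/(x−a) contributes A·log|x−a|.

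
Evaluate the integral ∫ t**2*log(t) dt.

t**3*log(t)/3 - t**3/9 + C

Use integration by parts with u = log(t), dv = t**2 dt.
Then du = 1/t dt and v = t**3/3.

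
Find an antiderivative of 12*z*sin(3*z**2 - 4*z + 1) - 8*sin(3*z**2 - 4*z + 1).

Let u = 3*z**2 - 4*z + 1, so du = (6*z - 4) dz.
Rewriting, the integral becomes 2·∫ sin(u) du = 2·-cos(u).
Substituting back, u = 3*z**2 - 4*z + 1.

-2*cos(3*z**2 - 4*z + 1) + C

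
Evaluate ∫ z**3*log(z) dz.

z**4*log(z)/4 - z**4/16 + C

Use integration by parts with u = log(z), dv = z**3 dz.
Then du = 1/z dz and v = z**4/4.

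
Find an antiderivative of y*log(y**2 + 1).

Let u = y**2 + 1, so du = (2*y) dy.
The integral becomes (1/2)·∫ log(u) du; integrate by parts with u′=log(u), dv′=du.

y**2*log(y**2 + 1)/2 - y**2/2 + log(y**2 + 1)/2 + C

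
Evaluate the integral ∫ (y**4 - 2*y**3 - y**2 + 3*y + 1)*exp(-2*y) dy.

Use integration by parts with u = y**4 - 2*y**3 - y**2 + 3*y + 1, dv = exp(-2*y) dy, so v = -exp(-2*y)/2.
Apply parts 4 times (tabular method): alternate signs, differentiate u down to 0, integrate dv up.

(-y**4 + y**2 - 2*y - 2)*exp(-2*y)/2 + C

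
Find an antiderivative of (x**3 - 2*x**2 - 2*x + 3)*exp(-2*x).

(-4*x**3 + 2*x**2 + 10*x - 7)*exp(-2*x)/8 + C

Use integration by parts with u = x**3 - 2*x**2 - 2*x + 3, dv = exp(-2*x) dx, so v = -exp(-2*x)/2.
Apply parts 3 times (tabular method): alternate signs, differentiate u down to 0, integrate dv up.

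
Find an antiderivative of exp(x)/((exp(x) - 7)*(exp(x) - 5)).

Let u = e^x, du = e^x dx.
The integral becomes ∫ du/((u-5)(u-7)); decompose into partial fractions.

log(exp(x) - 7)/2 - log(exp(x) - 5)/2 + C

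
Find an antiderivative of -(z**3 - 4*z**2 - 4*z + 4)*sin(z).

Use integration by parts with u = z**3 - 4*z**2 - 4*z + 4, dv = -sin(z) dz, so v = cos(z).
Apply parts 3 times (tabular method): alternate signs, differentiate u down to 0, integrate dv up.

z**3*cos(z) - 3*z**2*sin(z) - 4*z**2*cos(z) + 8*z*sin(z) - 10*z*cos(z) + 10*sin(z) + 12*cos(z) + C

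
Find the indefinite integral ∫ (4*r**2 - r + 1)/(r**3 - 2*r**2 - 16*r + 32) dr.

Factor the denominator: (r - 4)*(r - 2)*(r + 4).
Partial-fraction decomposition: 23/(16*(r + 4)) - 5/(4*(r - 2)) + 61/(16*(r - 4)).
Integrate each term: A/(r−a) contributes A·log|r−a|.

61*log(r - 4)/16 - 5*log(r - 2)/4 + 23*log(r + 4)/16 + C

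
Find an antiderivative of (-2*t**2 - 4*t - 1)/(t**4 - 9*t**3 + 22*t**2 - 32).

143*log(t - 4)/100 - 17*log(t - 2)/12 - log(t + 1)/75 + 49/(10*t - 40) + C

Factor the denominator: (t - 4)**2*(t - 2)*(t + 1).
Partial-fraction decomposition: -1/(75*(t + 1)) - 17/(12*(t - 2)) + 143/(100*(t - 4)) - 49/(10*(t - 4)**2).
Integrate each term; A/(t−a) gives A·log|t−a|; A/(t−a)² gives −A/(t−a).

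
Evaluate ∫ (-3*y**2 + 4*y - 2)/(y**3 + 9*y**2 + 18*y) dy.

-log(y)/9 + 41*log(y + 3)/9 - 67*log(y + 6)/9 + C

Factor the denominator: y*(y + 3)*(y + 6).
Partial-fraction decomposition: -67/(9*(y + 6)) + 41/(9*(y + 3)) - 1/(9*y).
Integrate each term: A/(y−a) contributes A·log|y−a|.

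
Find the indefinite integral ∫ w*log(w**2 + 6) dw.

Let u = w**2 + 6, so du = (2*w) dw.
The integral becomes (1/2)·∫ log(u) du; integrate by parts with u′=log(u), dv′=du.

w**2*log(w**2 + 6)/2 - w**2/2 + 3*log(w**2 + 6) + C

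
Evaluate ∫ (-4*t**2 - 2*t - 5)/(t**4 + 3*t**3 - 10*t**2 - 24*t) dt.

Factor the denominator: t*(t - 3)*(t + 2)*(t + 4).
Partial-fraction decomposition: 61/(56*(t + 4)) - 17/(20*(t + 2)) - 47/(105*(t - 3)) + 5/(24*t).
Integrate each term: A/(t−a) contributes A·log|t−a|.

5*log(t)/24 - 47*log(t - 3)/105 - 17*log(t + 2)/20 + 61*log(t + 4)/56 + C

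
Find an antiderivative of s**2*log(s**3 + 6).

s**3*log(s**3 + 6)/3 - s**3/3 + 2*log(s**3 + 6) + C

Let u = s**3 + 6, so du = (3*s**2) ds.
The integral becomes (1/3)·∫ log(u) du; integrate by parts with u′=log(u), dv′=du.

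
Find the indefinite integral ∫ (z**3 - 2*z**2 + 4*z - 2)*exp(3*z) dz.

Use integration by parts with u = z**3 - 2*z**2 + 4*z - 2, dv = exp(3*z) dz, so v = exp(3*z)/3.
Apply parts 3 times (tabular method): alternate signs, differentiate u down to 0, integrate dv up.

(z**3 - 3*z**2 + 6*z - 4)*exp(3*z)/3 + C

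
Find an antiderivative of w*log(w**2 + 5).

Let u = w**2 + 5, so du = (2*w) dw.
The integral becomes (1/2)·∫ log(u) du; integrate by parts with u′=log(u), dv′=du.

w**2*log(w**2 + 5)/2 - w**2/2 + 5*log(w**2 + 5)/2 + C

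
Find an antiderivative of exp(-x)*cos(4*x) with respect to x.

4*exp(-x)*sin(4*x)/17 - exp(-x)*cos(4*x)/17 + C

Let I denote the integral. Integrate by parts with u = cos(4*x), dv = exp(-x) dx, so v = -exp(-x): I = -exp(-x)*cos(4*x) − 4·∫ exp(-x)*sin(4*x) dx.
Apply parts again with u = sin(4*x), dv = exp(-x) dx: ∫ exp(-x)*sin(4*x) dx = -exp(-x)*sin(4*x) + 4·I. Substituting back brings back I: I = 4*exp(-x)*sin(4*x) - exp(-x)*cos(4*x) − 16·I.
Solving for I: (1 + 16)·I equals the remaining terms, so I = (1/17)·(4*exp(-x)*sin(4*x) - exp(-x)*cos(4*x)).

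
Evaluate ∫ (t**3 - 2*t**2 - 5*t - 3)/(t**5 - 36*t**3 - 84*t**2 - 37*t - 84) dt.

207*log(t - 7)/5500 + 33*log(t + 3)/100 - 79*log(t + 4)/187 + 233*log(t**2 + 1)/8500 + 78*atan(t)/2125 + C

Factor the denominator: (t - 7)*(t + 3)*(t + 4)*(t**2 + 1).
Partial-fraction decomposition: (233*t + 156)/(4250*(t**2 + 1)) - 79/(187*(t + 4)) + 33/(100*(t + 3)) + 207/(5500*(t - 7)).
Integrate each term; A/(t−a) gives A·log|t−a|; the (Bt+D)/(t²+p²) term gives a log and an atan.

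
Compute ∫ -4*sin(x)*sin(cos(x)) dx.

Let u = cos(x), so du = (-sin(x)) dx.
Rewriting, the integral becomes 4·∫ sin(u) du = 4·-cos(u).
Substituting back, u = cos(x).

-4*cos(cos(x)) + C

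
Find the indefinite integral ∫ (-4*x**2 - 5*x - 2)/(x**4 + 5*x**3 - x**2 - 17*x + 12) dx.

Factor the denominator: (x - 1)**2*(x + 3)*(x + 4).
Partial-fraction decomposition: 46/(25*(x + 4)) - 23/(16*(x + 3)) - 161/(400*(x - 1)) - 11/(20*(x - 1)**2).
Integrate each term; A/(x−a) gives A·log|x−a|; A/(x−a)² gives −A/(x−a).

-161*log(x - 1)/400 - 23*log(x + 3)/16 + 46*log(x + 4)/25 + 11/(20*x - 20) + C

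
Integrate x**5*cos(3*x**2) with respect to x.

x**4*sin(3*x**2)/6 + x**2*cos(3*x**2)/9 - sin(3*x**2)/27 + C

Let u = x², du = 2x dx; rewrite as (1/2)∫ u^2·cos(3u) du.
Now integrate by parts 2 times.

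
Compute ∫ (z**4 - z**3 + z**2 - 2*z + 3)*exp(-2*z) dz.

(-4*z**4 - 4*z**3 - 10*z**2 - 2*z - 13)*exp(-2*z)/8 + C

Use integration by parts with u = z**4 - z**3 + z**2 - 2*z + 3, dv = exp(-2*z) dz, so v = -exp(-2*z)/2.
Apply parts 4 times (tabular method): alternate signs, differentiate u down to 0, integrate dv up.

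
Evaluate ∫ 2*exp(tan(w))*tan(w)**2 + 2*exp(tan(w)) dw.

2*exp(tan(w)) + C

Let u = tan(w), so du = (tan(w)**2 + 1) dw.
Rewriting, the integral becomes 2·∫ e^u du = 2·e^u.
Substituting back, u = tan(w).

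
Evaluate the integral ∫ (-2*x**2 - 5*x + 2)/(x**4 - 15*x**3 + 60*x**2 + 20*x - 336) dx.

Factor the denominator: (x - 7)*(x - 6)*(x - 4)*(x + 2).
Partial-fraction decomposition: -1/(108*(x + 2)) - 25/(18*(x - 4)) + 25/(4*(x - 6)) - 131/(27*(x - 7)).
Integrate each term: A/(x−a) contributes A·log|x−a|.

-131*log(x - 7)/27 + 25*log(x - 6)/4 - 25*log(x - 4)/18 - log(x + 2)/108 + C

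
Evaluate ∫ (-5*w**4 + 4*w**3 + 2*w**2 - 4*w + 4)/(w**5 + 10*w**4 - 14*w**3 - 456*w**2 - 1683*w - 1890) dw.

-10559*log(w - 7)/15600 - 14749*log(w + 3)/900 + 3551*log(w + 5)/48 - 7244*log(w + 6)/117 - 479/(60*w + 180) + C

Factor the denominator: (w - 7)*(w + 3)**2*(w + 5)*(w + 6).
Partial-fraction decomposition: -7244/(117*(w + 6)) + 3551/(48*(w + 5)) - 14749/(900*(w + 3)) + 479/(60*(w + 3)**2) - 10559/(15600*(w - 7)).
Integrate each term; A/(w−a) gives A·log|w−a|; A/(w−a)² gives −A/(w−a).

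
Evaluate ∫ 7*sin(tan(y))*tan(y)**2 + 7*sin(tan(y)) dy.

-7*cos(tan(y)) + C

Let u = tan(y), so du = (tan(y)**2 + 1) dy.
Rewriting, the integral becomes 7·∫ sin(u) du = 7·-cos(u).
Substituting back, u = tan(y).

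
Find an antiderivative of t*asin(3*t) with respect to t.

Use integration by parts with u = arcsin(3*t), dv = t dt.
Then du = 3/sqrt(-9*t**2 + 1) dt.

t**2*asin(3*t)/2 + t*sqrt(-9*t**2 + 1)/12 - asin(3*t)/36 + C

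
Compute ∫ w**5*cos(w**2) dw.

Let u = w², du = 2w dw; rewrite as (1/2)∫ u^2·cos(1u) du.
Now integrate by parts 2 times.

w**4*sin(w**2)/2 + w**2*cos(w**2) - sin(w**2) + C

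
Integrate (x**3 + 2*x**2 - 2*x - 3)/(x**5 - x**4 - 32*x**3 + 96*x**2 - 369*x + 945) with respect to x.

27*log(x - 5)/136 - log(x - 3)/10 - 39*log(x + 7)/1160 - 16*log(x**2 + 9)/493 + 71*atan(x/3)/2958 + C

Factor the denominator: (x - 5)*(x - 3)*(x + 7)*(x**2 + 9).
Partial-fraction decomposition: -(64*x - 71)/(986*(x**2 + 9)) - 39/(1160*(x + 7)) - 1/(10*(x - 3)) + 27/(136*(x - 5)).
Integrate each term; A/(x−a) gives A·log|x−a|; the (Bx+D)/(x²+p²) term gives a log and an atan.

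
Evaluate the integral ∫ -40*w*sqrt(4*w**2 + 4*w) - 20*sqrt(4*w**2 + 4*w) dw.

Let u = 4*w**2 + 4*w, so du = (8*w + 4) dw.
Rewriting, the integral becomes -5·∫ √u du = -5·(2/3)u^(3/2).
Substituting back, u = 4*w**2 + 4*w.

-10*(4*w**2 + 4*w)**(3/2)/3 + C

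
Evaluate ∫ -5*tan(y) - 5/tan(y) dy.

Let u = tan(y), so du = (tan(y)**2 + 1) dy.
Rewriting, the integral becomes -5·∫ 1/u du = -5·log(u).
Substituting back, u = tan(y).

-5*log(tan(y)) + C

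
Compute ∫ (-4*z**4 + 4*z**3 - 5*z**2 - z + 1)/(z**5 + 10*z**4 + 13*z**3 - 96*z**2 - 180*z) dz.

-log(z)/180 - 263*log(z - 3)/1080 - 113*log(z + 2)/120 + 3119*log(z + 5)/120 - 6221*log(z + 6)/216 + C

Factor the denominator: z*(z - 3)*(z + 2)*(z + 5)*(z + 6).
Partial-fraction decomposition: -6221/(216*(z + 6)) + 3119/(120*(z + 5)) - 113/(120*(z + 2)) - 263/(1080*(z - 3)) - 1/(180*z).
Integrate each term: A/(z−a) contributes A·log|z−a|.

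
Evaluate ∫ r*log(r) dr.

r**2*log(r)/2 - r**2/4 + C

Use integration by parts with u = log(r), dv = r dr.
Then du = 1/r dr and v = r**2/2.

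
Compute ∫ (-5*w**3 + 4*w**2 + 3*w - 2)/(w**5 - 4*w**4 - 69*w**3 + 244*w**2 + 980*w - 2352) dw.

-150*log(w - 7)/77 + 23*log(w - 6)/13 - log(w - 2)/54 - 37*log(w + 4)/198 + 944*log(w + 7)/2457 + C

Factor the denominator: (w - 7)*(w - 6)*(w - 2)*(w + 4)*(w + 7).
Partial-fraction decomposition: 944/(2457*(w + 7)) - 37/(198*(w + 4)) - 1/(54*(w - 2)) + 23/(13*(w - 6)) - 150/(77*(w - 7)).
Integrate each term: A/(w−a) contributes A·log|w−a|.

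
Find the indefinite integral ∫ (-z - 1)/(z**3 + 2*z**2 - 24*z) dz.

Factor the denominator: z*(z - 4)*(z + 6).
Partial-fraction decomposition: 1/(12*(z + 6)) - 1/(8*(z - 4)) + 1/(24*z).
Integrate each term: A/(z−a) contributes A·log|z−a|.

log(z)/24 - log(z - 4)/8 + log(z + 6)/12 + C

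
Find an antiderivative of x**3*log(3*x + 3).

Use integration by parts with u = log(3*x + 3), dv = x**3 dx.
Then du = 3/(3*x + 3) dx and v = x**4/4.

x**4*log(3*x + 3)/4 - x**4/16 + x**3/12 - x**2/8 + x/4 - log(x + 1)/4 + C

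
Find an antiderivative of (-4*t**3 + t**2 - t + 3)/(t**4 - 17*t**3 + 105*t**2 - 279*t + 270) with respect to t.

-277*log(t - 6)/3 + 477*log(t - 5)/4 - 371*log(t - 3)/12 + 33/(2*t - 6) + C

Factor the denominator: (t - 6)*(t - 5)*(t - 3)**2.
Partial-fraction decomposition: -371/(12*(t - 3)) - 33/(2*(t - 3)**2) + 477/(4*(t - 5)) - 277/(3*(t - 6)).
Integrate each term; A/(t−a) gives A·log|t−a|; A/(t−a)² gives −A/(t−a).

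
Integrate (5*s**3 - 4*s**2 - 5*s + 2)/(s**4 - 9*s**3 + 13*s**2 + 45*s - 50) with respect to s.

1859*log(s - 5)/392 - log(s - 1)/24 + 44*log(s + 2)/147 - 251/(14*s - 70) + C

Factor the denominator: (s - 5)**2*(s - 1)*(s + 2).
Partial-fraction decomposition: 44/(147*(s + 2)) - 1/(24*(s - 1)) + 1859/(392*(s - 5)) + 251/(14*(s - 5)**2).
Integrate each term; A/(s−a) gives A·log|s−a|; A/(s−a)² gives −A/(s−a).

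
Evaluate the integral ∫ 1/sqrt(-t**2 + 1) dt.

asin(t) + C

Substitute t = sin(θ), so dt = cos(θ) dθ and the radical becomes sqrt(-t**2 + 1) = cos(θ) by the Pythagorean identity.
Integrate the resulting trig expression in θ, then back-substitute θ = asin(t), sin(θ) = t, cos(θ) = sqrt(-t**2 + 1) (absorbing any constant into C).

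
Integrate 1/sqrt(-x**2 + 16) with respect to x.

Substitute x = 4·sin(θ), so dx = 4·cos(θ) dθ and the radical becomes sqrt(-x**2 + 16) = 4·cos(θ) by the Pythagorean identity.
Integrate the resulting trig expression in θ, then back-substitute θ = asin(x/4), sin(θ) = x/4, cos(θ) = sqrt(-x**2 + 16)/4 (absorbing any constant into C).

asin(x/4) + C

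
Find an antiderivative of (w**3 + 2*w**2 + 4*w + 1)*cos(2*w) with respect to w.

w**3*sin(2*w)/2 + w**2*sin(2*w) + 3*w**2*cos(2*w)/4 + 5*w*sin(2*w)/4 + w*cos(2*w) + 5*cos(2*w)/8 + C

Use integration by parts with u = w**3 + 2*w**2 + 4*w + 1, dv = cos(2*w) dw, so v = sin(2*w)/2.
Apply parts 3 times (tabular method): alternate signs, differentiate u down to 0, integrate dv up.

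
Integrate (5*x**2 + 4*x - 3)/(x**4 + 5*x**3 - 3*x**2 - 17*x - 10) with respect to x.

Factor the denominator: (x - 2)*(x + 1)**2*(x + 5).
Partial-fraction decomposition: -51/(56*(x + 5)) + 37/(72*(x + 1)) + 1/(6*(x + 1)**2) + 25/(63*(x - 2)).
Integrate each term; A/(x−a) gives A·log|x−a|; A/(x−a)² gives −A/(x−a).

25*log(x - 2)/63 + 37*log(x + 1)/72 - 51*log(x + 5)/56 - 1/(6*x + 6) + C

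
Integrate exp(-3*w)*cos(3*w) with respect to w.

Let I denote the integral. Integrate by parts with u = cos(3*w), dv = exp(-3*w) dw, so v = -exp(-3*w)/3: I = -exp(-3*w)*cos(3*w)/3 − ∫ exp(-3*w)*sin(3*w) dw.
Apply parts again with u = sin(3*w), dv = exp(-3*w) dw: ∫ exp(-3*w)*sin(3*w) dw = -exp(-3*w)*sin(3*w)/3 + I. Substituting back brings back I: I = exp(-3*w)*sin(3*w)/3 - exp(-3*w)*cos(3*w)/3 − I.
Solving for I: (1 + 1)·I equals the remaining terms, so I = (1/2)·(exp(-3*w)*sin(3*w)/3 - exp(-3*w)*cos(3*w)/3).

exp(-3*w)*sin(3*w)/6 - exp(-3*w)*cos(3*w)/6 + C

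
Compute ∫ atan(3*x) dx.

x*atan(3*x) - log(9*x**2 + 1)/6 + C

Use integration by parts with u = arctan(3*x), dv = dx.
Then du = 3/(9*x**2 + 1) dx.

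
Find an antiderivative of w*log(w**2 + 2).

Let u = w**2 + 2, so du = (2*w) dw.
The integral becomes (1/2)·∫ log(u) du; integrate by parts with u′=log(u), dv′=du.

w**2*log(w**2 + 2)/2 - w**2/2 + log(w**2 + 2) + C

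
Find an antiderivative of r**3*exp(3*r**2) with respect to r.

(3*r**2 - 1)*exp(3*r**2)/18 + C

Let u = r², du = 2r dr; rewrite as (1/2)∫ u^1·exp(3u) du.
Now integrate by parts 1 time.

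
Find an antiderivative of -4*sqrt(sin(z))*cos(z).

Let u = sin(z), so du = (cos(z)) dz.
Rewriting, the integral becomes -4·∫ √u du = -4·(2/3)u^(3/2).
Substituting back, u = sin(z).

-8*sin(z)**(3/2)/3 + C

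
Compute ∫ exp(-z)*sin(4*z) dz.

Let I denote the integral. Integrate by parts with u = sin(4*z), dv = exp(-z) dz, so v = -exp(-z): I = -exp(-z)*sin(4*z) + 4·∫ exp(-z)*cos(4*z) dz.
Apply parts again with u = cos(4*z), dv = exp(-z) dz: ∫ exp(-z)*cos(4*z) dz = -exp(-z)*cos(4*z) − 4·I. Substituting back brings back I: I = -exp(-z)*sin(4*z) - 4*exp(-z)*cos(4*z) − 16·I.
Solving for I: (1 + 16)·I equals the remaining terms, so I = (1/17)·(-exp(-z)*sin(4*z) - 4*exp(-z)*cos(4*z)).

-exp(-z)*sin(4*z)/17 - 4*exp(-z)*cos(4*z)/17 + C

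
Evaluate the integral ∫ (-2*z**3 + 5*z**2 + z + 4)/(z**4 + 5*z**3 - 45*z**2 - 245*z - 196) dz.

Factor the denominator: (z - 7)*(z + 1)*(z + 4)*(z + 7).
Partial-fraction decomposition: -232/(63*(z + 7)) + 208/(99*(z + 4)) - 5/(72*(z + 1)) - 215/(616*(z - 7)).
Integrate each term: A/(z−a) contributes A·log|z−a|.

-215*log(z - 7)/616 - 5*log(z + 1)/72 + 208*log(z + 4)/99 - 232*log(z + 7)/63 + C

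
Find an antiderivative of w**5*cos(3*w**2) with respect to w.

Let u = w², du = 2w dw; rewrite as (1/2)∫ u^2·cos(3u) du.
Now integrate by parts 2 times.

w**4*sin(3*w**2)/6 + w**2*cos(3*w**2)/9 - sin(3*w**2)/27 + C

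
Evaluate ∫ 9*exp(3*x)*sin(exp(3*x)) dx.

Let u = exp(3*x), so du = (3*exp(3*x)) dx.
Rewriting, the integral becomes 3·∫ sin(u) du = 3·-cos(u).
Substituting back, u = exp(3*x).

-3*cos(exp(3*x)) + C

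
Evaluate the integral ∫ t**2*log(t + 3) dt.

Use integration by parts with u = log(t + 3), dv = t**2 dt.
Then du = 1/(t + 3) dt and v = t**3/3.

t**3*log(t + 3)/3 - t**3/9 + t**2/2 - 3*t + 9*log(t + 3) + C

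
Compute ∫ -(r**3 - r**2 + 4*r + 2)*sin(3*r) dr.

r**3*cos(3*r)/3 - r**2*sin(3*r)/3 - r**2*cos(3*r)/3 + 2*r*sin(3*r)/9 + 10*r*cos(3*r)/9 - 10*sin(3*r)/27 + 20*cos(3*r)/27 + C

Use integration by parts with u = r**3 - r**2 + 4*r + 2, dv = -sin(3*r) dr, so v = cos(3*r)/3.
Apply parts 3 times (tabular method): alternate signs, differentiate u down to 0, integrate dv up.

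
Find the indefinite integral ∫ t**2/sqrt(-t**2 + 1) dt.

Substitute t = sin(θ), so dt = cos(θ) dθ and the radical becomes sqrt(-t**2 + 1) = cos(θ) by the Pythagorean identity.
Integrate the resulting trig expression in θ, then back-substitute θ = asin(t), sin(θ) = t, cos(θ) = sqrt(-t**2 + 1) (absorbing any constant into C).

-t*sqrt(-t**2 + 1)/2 + asin(t)/2 + C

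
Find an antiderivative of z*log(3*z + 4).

Use integration by parts with u = log(3*z + 4), dv = z dz.
Then du = 3/(3*z + 4) dz and v = z**2/2.

z**2*log(3*z + 4)/2 - z**2/4 + 2*z/3 - 8*log(3*z + 4)/9 + C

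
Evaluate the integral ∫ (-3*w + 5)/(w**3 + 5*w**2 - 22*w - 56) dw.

-7*log(w - 4)/66 - 11*log(w + 2)/30 + 26*log(w + 7)/55 + C

Factor the denominator: (w - 4)*(w + 2)*(w + 7).
Partial-fraction decomposition: 26/(55*(w + 7)) - 11/(30*(w + 2)) - 7/(66*(w - 4)).
Integrate each term: A/(w−a) contributes A·log|w−a|.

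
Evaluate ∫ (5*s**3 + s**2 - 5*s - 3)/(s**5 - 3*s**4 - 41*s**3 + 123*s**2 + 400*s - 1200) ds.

Factor the denominator: (s - 5)*(s - 4)*(s - 3)*(s + 4)*(s + 5).
Partial-fraction decomposition: -289/(360*(s + 5)) + 41/(72*(s + 4)) + 9/(8*(s - 3)) - 313/(72*(s - 4)) + 311/(90*(s - 5)).
Integrate each term: A/(s−a) contributes A·log|s−a|.

311*log(s - 5)/90 - 313*log(s - 4)/72 + 9*log(s - 3)/8 + 41*log(s + 4)/72 - 289*log(s + 5)/360 + C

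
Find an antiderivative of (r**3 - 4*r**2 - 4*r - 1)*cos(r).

Use integration by parts with u = r**3 - 4*r**2 - 4*r - 1, dv = cos(r) dr, so v = sin(r).
Apply parts 3 times (tabular method): alternate signs, differentiate u down to 0, integrate dv up.

r**3*sin(r) - 4*r**2*sin(r) + 3*r**2*cos(r) - 10*r*sin(r) - 8*r*cos(r) + 7*sin(r) - 10*cos(r) + C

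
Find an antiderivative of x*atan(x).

Use integration by parts with u = arctan(x), dv = x dx.
Then du = 1/(x**2 + 1) dx.

x**2*atan(x)/2 - x/2 + atan(x)/2 + C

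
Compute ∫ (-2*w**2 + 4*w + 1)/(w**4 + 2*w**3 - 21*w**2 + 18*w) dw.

Factor the denominator: w*(w - 3)*(w - 1)*(w + 6).
Partial-fraction decomposition: 95/(378*(w + 6)) - 3/(14*(w - 1)) - 5/(54*(w - 3)) + 1/(18*w).
Integrate each term: A/(w−a) contributes A·log|w−a|.

log(w)/18 - 5*log(w - 3)/54 - 3*log(w - 1)/14 + 95*log(w + 6)/378 + C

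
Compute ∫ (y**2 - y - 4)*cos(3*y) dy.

Use integration by parts with u = y**2 - y - 4, dv = cos(3*y) dy, so v = sin(3*y)/3.
Apply parts 2 times (tabular method): alternate signs, differentiate u down to 0, integrate dv up.

y**2*sin(3*y)/3 - y*sin(3*y)/3 + 2*y*cos(3*y)/9 - 38*sin(3*y)/27 - cos(3*y)/9 + C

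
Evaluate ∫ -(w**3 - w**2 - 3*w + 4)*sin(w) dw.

w**3*cos(w) - 3*w**2*sin(w) - w**2*cos(w) + 2*w*sin(w) - 9*w*cos(w) + 9*sin(w) + 6*cos(w) + C

Use integration by parts with u = w**3 - w**2 - 3*w + 4, dv = -sin(w) dw, so v = cos(w).
Apply parts 3 times (tabular method): alternate signs, differentiate u down to 0, integrate dv up.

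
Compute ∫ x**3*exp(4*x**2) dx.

Let u = x², du = 2x dx; rewrite as (1/2)∫ u^1·exp(4u) du.
Now integrate by parts 1 time.

(4*x**2 - 1)*exp(4*x**2)/32 + C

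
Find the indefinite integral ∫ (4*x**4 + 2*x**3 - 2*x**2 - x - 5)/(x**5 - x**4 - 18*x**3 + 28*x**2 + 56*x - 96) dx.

Factor the denominator: (x - 3)*(x - 2)**2*(x + 2)*(x + 4).
Partial-fraction decomposition: 863/(504*(x + 4)) - 37/(160*(x + 2)) - 2171/(288*(x - 2)) - 65/(24*(x - 2)**2) + 352/(35*(x - 3)).
Integrate each term; A/(x−a) gives A·log|x−a|; A/(x−a)² gives −A/(x−a).

352*log(x - 3)/35 - 2171*log(x - 2)/288 - 37*log(x + 2)/160 + 863*log(x + 4)/504 + 65/(24*x - 48) + C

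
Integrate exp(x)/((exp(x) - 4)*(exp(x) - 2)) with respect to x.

Let u = e^x, du = e^x dx.
The integral becomes ∫ du/((u-4)(u-2)); decompose into partial fractions.

log(exp(x) - 4)/2 - log(exp(x) - 2)/2 + C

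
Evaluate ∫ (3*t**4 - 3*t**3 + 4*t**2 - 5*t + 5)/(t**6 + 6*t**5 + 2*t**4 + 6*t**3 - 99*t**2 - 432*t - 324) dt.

Factor the denominator: (t - 3)*(t + 1)*(t + 2)*(t + 6)*(t**2 + 9).
Partial-fraction decomposition: (80*t + 9)/(351*(t**2 + 9)) - 943/(1620*(t + 6)) + 103/(260*(t + 2)) - 1/(10*(t + 1)) + 47/(810*(t - 3)).
Integrate each term; A/(t−a) gives A·log|t−a|; the (Bt+D)/(t²+p²) term gives a log and an atan.

47*log(t - 3)/810 - log(t + 1)/10 + 103*log(t + 2)/260 - 943*log(t + 6)/1620 + 40*log(t**2 + 9)/351 + atan(t/3)/117 + C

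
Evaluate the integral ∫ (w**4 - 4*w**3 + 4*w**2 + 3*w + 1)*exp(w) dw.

Use integration by parts with u = w**4 - 4*w**3 + 4*w**2 + 3*w + 1, dv = exp(w) dw, so v = exp(w).
Apply parts 4 times (tabular method): alternate signs, differentiate u down to 0, integrate dv up.

(w**4 - 8*w**3 + 28*w**2 - 53*w + 54)*exp(w) + C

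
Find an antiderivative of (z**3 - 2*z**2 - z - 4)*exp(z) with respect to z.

(z**3 - 5*z**2 + 9*z - 13)*exp(z) + C

Use integration by parts with u = z**3 - 2*z**2 - z - 4, dv = exp(z) dz, so v = exp(z).
Apply parts 3 times (tabular method): alternate signs, differentiate u down to 0, integrate dv up.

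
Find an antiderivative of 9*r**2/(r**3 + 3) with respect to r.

Let u = r**3 + 3, so du = (3*r**2) dr.
Rewriting, the integral becomes 3·∫ 1/u du = 3·log(u).
Substituting back, u = r**3 + 3.

3*log(r**3 + 3) + C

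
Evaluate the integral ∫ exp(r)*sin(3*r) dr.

Let I denote the integral. Integrate by parts with u = sin(3*r), dv = exp(r) dr, so v = exp(r): I = exp(r)*sin(3*r) − 3·∫ exp(r)*cos(3*r) dr.
Apply parts again with u = cos(3*r), dv = exp(r) dr: ∫ exp(r)*cos(3*r) dr = exp(r)*cos(3*r) + 3·I. Substituting back brings back I: I = exp(r)*sin(3*r) - 3*exp(r)*cos(3*r) − 9·I.
Solving for I: (1 + 9)·I equals the remaining terms, so I = (1/10)·(exp(r)*sin(3*r) - 3*exp(r)*cos(3*r)).

exp(r)*sin(3*r)/10 - 3*exp(r)*cos(3*r)/10 + C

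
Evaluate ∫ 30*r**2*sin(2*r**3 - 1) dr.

Let u = 2*r**3 - 1, so du = (6*r**2) dr.
Rewriting, the integral becomes 5·∫ sin(u) du = 5·-cos(u).
Substituting back, u = 2*r**3 - 1.

-5*cos(2*r**3 - 1) + C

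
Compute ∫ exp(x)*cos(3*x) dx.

3*exp(x)*sin(3*x)/10 + exp(x)*cos(3*x)/10 + C

Let I denote the integral. Integrate by parts with u = cos(3*x), dv = exp(x) dx, so v = exp(x): I = exp(x)*cos(3*x) + 3·∫ exp(x)*sin(3*x) dx.
Apply parts again with u = sin(3*x), dv = exp(x) dx: ∫ exp(x)*sin(3*x) dx = exp(x)*sin(3*x) − 3·I. Substituting back brings back I: I = 3*exp(x)*sin(3*x) + exp(x)*cos(3*x) − 9·I.
Solving for I: (1 + 9)·I equals the remaining terms, so I = (1/10)·(3*exp(x)*sin(3*x) + exp(x)*cos(3*x)).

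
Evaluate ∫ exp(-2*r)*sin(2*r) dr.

-exp(-2*r)*sin(2*r)/4 - exp(-2*r)*cos(2*r)/4 + C

Let I denote the integral. Integrate by parts with u = sin(2*r), dv = exp(-2*r) dr, so v = -exp(-2*r)/2: I = -exp(-2*r)*sin(2*r)/2 + ∫ exp(-2*r)*cos(2*r) dr.
Apply parts again with u = cos(2*r), dv = exp(-2*r) dr: ∫ exp(-2*r)*cos(2*r) dr = -exp(-2*r)*cos(2*r)/2 − I. Substituting back brings back I: I = -exp(-2*r)*sin(2*r)/2 - exp(-2*r)*cos(2*r)/2 − I.
Solving for I: (1 + 1)·I equals the remaining terms, so I = (1/2)·(-exp(-2*r)*sin(2*r)/2 - exp(-2*r)*cos(2*r)/2).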